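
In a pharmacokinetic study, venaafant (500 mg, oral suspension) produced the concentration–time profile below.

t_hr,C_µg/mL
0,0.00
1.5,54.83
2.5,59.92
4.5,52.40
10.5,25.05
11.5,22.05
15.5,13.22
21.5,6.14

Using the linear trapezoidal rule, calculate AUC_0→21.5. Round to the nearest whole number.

Trapezoidal AUC_0→21.5:
  [0→1.5]: (0.00+54.83)/2 × 1.5 = 41.1225
  [1.5→2.5]: (54.83+59.92)/2 × 1 = 57.375
  [2.5→4.5]: (59.92+52.40)/2 × 2 = 112.32
  [4.5→10.5]: (52.40+25.05)/2 × 6 = 232.35
  [10.5→11.5]: (25.05+22.05)/2 × 1 = 23.55
  [11.5→15.5]: (22.05+13.22)/2 × 4 = 70.54
  [15.5→21.5]: (13.22+6.14)/2 × 6 = 58.08
  Sum = 595.3375 µg/mL·hr

AUC = 595 µg/mL·hr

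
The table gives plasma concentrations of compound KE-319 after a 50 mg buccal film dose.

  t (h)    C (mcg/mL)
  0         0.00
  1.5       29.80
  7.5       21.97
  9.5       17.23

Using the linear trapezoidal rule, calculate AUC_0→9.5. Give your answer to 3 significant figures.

Trapezoidal AUC_0→9.5:
  [0→1.5]: (0.00+29.80)/2 × 1.5 = 22.35
  [1.5→7.5]: (29.80+21.97)/2 × 6 = 155.31
  [7.5→9.5]: (21.97+17.23)/2 × 2 = 39.2
  Sum = 216.86 mcg/mL·h

AUC = 217 mcg/mL·h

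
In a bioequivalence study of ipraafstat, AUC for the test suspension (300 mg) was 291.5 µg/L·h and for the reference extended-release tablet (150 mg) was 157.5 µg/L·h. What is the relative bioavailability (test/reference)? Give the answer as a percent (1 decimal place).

F_rel = (AUC_test/D_test) / (AUC_ref/D_ref)
      = (291.5/300) / (157.5/150)
      = 0.971667 / 1.05 = 0.9254 = 92.54%

F_rel = 92.5%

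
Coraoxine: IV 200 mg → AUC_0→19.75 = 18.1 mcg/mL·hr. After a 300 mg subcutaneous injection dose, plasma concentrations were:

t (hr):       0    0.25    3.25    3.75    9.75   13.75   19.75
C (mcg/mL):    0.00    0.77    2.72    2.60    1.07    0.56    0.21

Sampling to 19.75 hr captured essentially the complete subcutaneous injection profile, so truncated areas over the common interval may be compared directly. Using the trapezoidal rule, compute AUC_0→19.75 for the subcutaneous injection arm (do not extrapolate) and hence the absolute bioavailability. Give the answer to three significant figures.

Trapezoidal AUC_0→19.75 (subcutaneous injection):
  [0→0.25]: (0.00+0.77)/2 × 0.25 = 0.09625
  [0.25→3.25]: (0.77+2.72)/2 × 3 = 5.235
  [3.25→3.75]: (2.72+2.60)/2 × 0.5 = 1.33
  [3.75→9.75]: (2.60+1.07)/2 × 6 = 11.01
  [9.75→13.75]: (1.07+0.56)/2 × 4 = 3.26
  [13.75→19.75]: (0.56+0.21)/2 × 6 = 2.31
  Sum = 23.24125 mcg/mL·hr
F = (AUC_ev/D_ev)/(AUC_iv/D_iv) = (23.24125/300)/(18.1/200) = 0.0774708/0.0905 = 0.8560

F = 0.856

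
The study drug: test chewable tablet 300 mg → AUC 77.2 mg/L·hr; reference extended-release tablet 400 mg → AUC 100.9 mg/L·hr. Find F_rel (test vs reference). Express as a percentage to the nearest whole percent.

F_rel = (AUC_test/D_test) / (AUC_ref/D_ref)
      = (77.2/300) / (100.9/400)
      = 0.257333 / 0.25225 = 1.0202 = 102.02%

F_rel = 102%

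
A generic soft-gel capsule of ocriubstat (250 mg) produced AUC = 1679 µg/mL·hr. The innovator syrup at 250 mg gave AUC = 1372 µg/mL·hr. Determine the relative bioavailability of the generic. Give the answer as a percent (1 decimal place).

F_rel = 122.4%

F_rel = (AUC_test/D_test) / (AUC_ref/D_ref)
      = (1679/250) / (1372/250)
      = 6.716 / 5.488 = 1.2238 = 122.38%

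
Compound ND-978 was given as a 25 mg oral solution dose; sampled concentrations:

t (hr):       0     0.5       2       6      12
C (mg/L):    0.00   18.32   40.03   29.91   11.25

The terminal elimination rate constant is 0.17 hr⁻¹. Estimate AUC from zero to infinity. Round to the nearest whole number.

Trapezoidal AUC_0→12:
  [0→0.5]: (0.00+18.32)/2 × 0.5 = 4.58
  [0.5→2]: (18.32+40.03)/2 × 1.5 = 43.7625
  [2→6]: (40.03+29.91)/2 × 4 = 139.88
  [6→12]: (29.91+11.25)/2 × 6 = 123.48
  Sum = 311.7025 mg/L·hr
Extrapolated tail: C_last / k_e = 11.25 / 0.17 = 66.176
AUC_0→∞ = 311.7025 + 66.176 = 377.8785 mg/L·hr

AUC = 378 mg/L·hr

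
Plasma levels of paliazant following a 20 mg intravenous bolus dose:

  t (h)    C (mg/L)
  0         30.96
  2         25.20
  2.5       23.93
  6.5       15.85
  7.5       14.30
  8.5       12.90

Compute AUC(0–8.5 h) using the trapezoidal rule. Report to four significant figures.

Trapezoidal AUC_0→8.5:
  [0→2]: (30.96+25.20)/2 × 2 = 56.16
  [2→2.5]: (25.20+23.93)/2 × 0.5 = 12.2825
  [2.5→6.5]: (23.93+15.85)/2 × 4 = 79.56
  [6.5→7.5]: (15.85+14.30)/2 × 1 = 15.075
  [7.5→8.5]: (14.30+12.90)/2 × 1 = 13.6
  Sum = 176.6775 mg/L·h

AUC = 176.7 mg/L·h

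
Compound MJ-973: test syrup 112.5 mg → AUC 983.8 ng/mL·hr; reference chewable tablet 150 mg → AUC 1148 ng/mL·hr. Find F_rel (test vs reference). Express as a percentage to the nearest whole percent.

F_rel = 114%

F_rel = (AUC_test/D_test) / (AUC_ref/D_ref)
      = (983.8/112.5) / (1148/150)
      = 8.74489 / 7.65333 = 1.1426 = 114.26%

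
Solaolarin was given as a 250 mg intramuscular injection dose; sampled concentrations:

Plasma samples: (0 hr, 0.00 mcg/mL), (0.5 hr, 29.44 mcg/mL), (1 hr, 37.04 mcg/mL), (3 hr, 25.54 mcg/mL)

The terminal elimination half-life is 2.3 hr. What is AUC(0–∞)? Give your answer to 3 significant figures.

AUC = 171 mcg/mL·hr

Trapezoidal AUC_0→3:
  [0→0.5]: (0.00+29.44)/2 × 0.5 = 7.36
  [0.5→1]: (29.44+37.04)/2 × 0.5 = 16.62
  [1→3]: (37.04+25.54)/2 × 2 = 62.58
  Sum = 86.56 mcg/mL·hr
k_e = ln2 / t½ = 0.693147 / 2.3 = 0.3014 hr^-1
Extrapolated tail: C_last / k_e = 25.54 / 0.3014 = 84.738
AUC_0→∞ = 86.56 + 84.738 = 171.298 mcg/mL·hr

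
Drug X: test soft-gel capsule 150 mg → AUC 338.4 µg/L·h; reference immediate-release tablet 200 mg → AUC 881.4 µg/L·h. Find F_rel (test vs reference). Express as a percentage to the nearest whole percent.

F_rel = 51%

F_rel = (AUC_test/D_test) / (AUC_ref/D_ref)
      = (338.4/150) / (881.4/200)
      = 2.256 / 4.407 = 0.5119 = 51.19%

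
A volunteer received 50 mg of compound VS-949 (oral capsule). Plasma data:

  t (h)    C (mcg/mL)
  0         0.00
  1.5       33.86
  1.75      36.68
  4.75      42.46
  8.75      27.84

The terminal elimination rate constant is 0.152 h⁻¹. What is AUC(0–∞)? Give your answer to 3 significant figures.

AUC = 477 mcg/mL·h

Trapezoidal AUC_0→8.75:
  [0→1.5]: (0.00+33.86)/2 × 1.5 = 25.395
  [1.5→1.75]: (33.86+36.68)/2 × 0.25 = 8.8175
  [1.75→4.75]: (36.68+42.46)/2 × 3 = 118.71
  [4.75→8.75]: (42.46+27.84)/2 × 4 = 140.6
  Sum = 293.5225 mcg/mL·h
Extrapolated tail: C_last / k_e = 27.84 / 0.152 = 183.158
AUC_0→∞ = 293.5225 + 183.158 = 476.6805 mcg/mL·h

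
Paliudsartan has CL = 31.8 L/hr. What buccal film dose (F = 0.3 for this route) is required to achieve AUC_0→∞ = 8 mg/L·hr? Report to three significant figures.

Dose = CL × AUC_0→∞ / F
     = 31.8 × 8 / 0.3 = 848 mg

Dose = 848 mg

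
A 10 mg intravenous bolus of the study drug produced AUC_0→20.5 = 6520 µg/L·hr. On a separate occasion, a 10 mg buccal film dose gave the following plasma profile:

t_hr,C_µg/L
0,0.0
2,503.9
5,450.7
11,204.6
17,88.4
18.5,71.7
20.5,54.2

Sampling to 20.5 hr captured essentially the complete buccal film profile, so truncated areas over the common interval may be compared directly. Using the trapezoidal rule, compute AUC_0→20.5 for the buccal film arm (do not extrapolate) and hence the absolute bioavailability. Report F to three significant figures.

Trapezoidal AUC_0→20.5 (buccal film):
  [0→2]: (0.0+503.9)/2 × 2 = 503.9
  [2→5]: (503.9+450.7)/2 × 3 = 1431.9
  [5→11]: (450.7+204.6)/2 × 6 = 1965.9
  [11→17]: (204.6+88.4)/2 × 6 = 879.0
  [17→18.5]: (88.4+71.7)/2 × 1.5 = 120.075
  [18.5→20.5]: (71.7+54.2)/2 × 2 = 125.9
  Sum = 5026.675 µg/L·hr
F = (AUC_ev/D_ev)/(AUC_iv/D_iv) = (5026.675/10)/(6520/10) = 502.6675/652 = 0.7710

F = 0.771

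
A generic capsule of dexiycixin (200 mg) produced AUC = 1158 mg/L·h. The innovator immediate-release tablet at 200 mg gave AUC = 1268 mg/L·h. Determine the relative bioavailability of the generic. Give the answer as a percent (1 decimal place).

F_rel = (AUC_test/D_test) / (AUC_ref/D_ref)
      = (1158/200) / (1268/200)
      = 5.79 / 6.34 = 0.9132 = 91.32%

F_rel = 91.3%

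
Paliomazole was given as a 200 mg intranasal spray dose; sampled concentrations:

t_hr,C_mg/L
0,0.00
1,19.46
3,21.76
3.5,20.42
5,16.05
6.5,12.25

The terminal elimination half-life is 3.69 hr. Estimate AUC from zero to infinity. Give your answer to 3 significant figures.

Trapezoidal AUC_0→6.5:
  [0→1]: (0.00+19.46)/2 × 1 = 9.73
  [1→3]: (19.46+21.76)/2 × 2 = 41.22
  [3→3.5]: (21.76+20.42)/2 × 0.5 = 10.545
  [3.5→5]: (20.42+16.05)/2 × 1.5 = 27.3525
  [5→6.5]: (16.05+12.25)/2 × 1.5 = 21.225
  Sum = 110.0725 mg/L·hr
k_e = ln2 / t½ = 0.693147 / 3.69 = 0.1878 hr^-1
Extrapolated tail: C_last / k_e = 12.25 / 0.1878 = 65.229
AUC_0→∞ = 110.0725 + 65.229 = 175.3015 mg/L·hr

AUC = 175 mg/L·hr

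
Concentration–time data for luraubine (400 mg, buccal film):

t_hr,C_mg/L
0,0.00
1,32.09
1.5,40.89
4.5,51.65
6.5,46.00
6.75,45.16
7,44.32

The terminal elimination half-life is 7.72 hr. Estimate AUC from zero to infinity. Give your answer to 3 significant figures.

AUC = 787 mg/L·hr

Trapezoidal AUC_0→7:
  [0→1]: (0.00+32.09)/2 × 1 = 16.045
  [1→1.5]: (32.09+40.89)/2 × 0.5 = 18.245
  [1.5→4.5]: (40.89+51.65)/2 × 3 = 138.81
  [4.5→6.5]: (51.65+46.00)/2 × 2 = 97.65
  [6.5→6.75]: (46.00+45.16)/2 × 0.25 = 11.395
  [6.75→7]: (45.16+44.32)/2 × 0.25 = 11.185
  Sum = 293.33 mg/L·hr
k_e = ln2 / t½ = 0.693147 / 7.72 = 0.0898 hr^-1
Extrapolated tail: C_last / k_e = 44.32 / 0.0898 = 493.541
AUC_0→∞ = 293.33 + 493.541 = 786.871 mg/L·hr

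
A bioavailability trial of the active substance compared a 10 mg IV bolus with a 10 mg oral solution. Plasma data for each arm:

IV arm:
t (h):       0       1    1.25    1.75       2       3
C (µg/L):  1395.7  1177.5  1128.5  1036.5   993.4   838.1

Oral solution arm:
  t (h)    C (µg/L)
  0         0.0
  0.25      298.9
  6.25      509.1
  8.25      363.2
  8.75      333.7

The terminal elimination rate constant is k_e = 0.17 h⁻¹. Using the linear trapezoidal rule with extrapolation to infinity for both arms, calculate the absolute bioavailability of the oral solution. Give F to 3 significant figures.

Trapezoidal AUC_0→3 (IV):
  [0→1]: (1395.7+1177.5)/2 × 1 = 1286.6
  [1→1.25]: (1177.5+1128.5)/2 × 0.25 = 288.25
  [1.25→1.75]: (1128.5+1036.5)/2 × 0.5 = 541.25
  [1.75→2]: (1036.5+993.4)/2 × 0.25 = 253.7375
  [2→3]: (993.4+838.1)/2 × 1 = 915.75
  Sum = 3285.5875 µg/L·h
IV tail: 838.1/0.17 = 4930.000; AUC_iv,0→∞ = 3285.5875 + 4930.000 = 8215.5875 µg/L·h
Trapezoidal AUC_0→8.75 (oral solution):
  [0→0.25]: (0.0+298.9)/2 × 0.25 = 37.3625
  [0.25→6.25]: (298.9+509.1)/2 × 6 = 2424.0
  [6.25→8.25]: (509.1+363.2)/2 × 2 = 872.3
  [8.25→8.75]: (363.2+333.7)/2 × 0.5 = 174.225
  Sum = 3507.8875 µg/L·h
oral solution tail: 333.7/0.17 = 1962.941; AUC_ev,0→∞ = 3507.8875 + 1962.941 = 5470.8285 µg/L·h
F = (AUC_ev/D_ev)/(AUC_iv/D_iv) = (5470.8285/10)/(8215.5875/10) = 547.08285/821.55875 = 0.6659

F = 0.666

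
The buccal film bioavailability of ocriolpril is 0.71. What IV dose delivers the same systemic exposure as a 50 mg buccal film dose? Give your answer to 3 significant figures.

Systemic exposure from an extravascular dose = F × D_ev, so the equivalent IV dose is F × D_ev.
D_iv = F × D_ev = 0.71 × 50 = 35.5 mg

D_iv = 35.5 mg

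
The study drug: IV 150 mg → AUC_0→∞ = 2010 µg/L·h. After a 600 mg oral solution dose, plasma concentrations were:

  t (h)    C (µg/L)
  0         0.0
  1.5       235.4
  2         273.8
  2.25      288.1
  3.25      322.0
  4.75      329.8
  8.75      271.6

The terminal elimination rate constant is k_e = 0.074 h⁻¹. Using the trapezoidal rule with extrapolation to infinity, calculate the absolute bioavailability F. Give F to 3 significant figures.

F = 0.751

Trapezoidal AUC_0→8.75 (oral solution):
  [0→1.5]: (0.0+235.4)/2 × 1.5 = 176.55
  [1.5→2]: (235.4+273.8)/2 × 0.5 = 127.3
  [2→2.25]: (273.8+288.1)/2 × 0.25 = 70.2375
  [2.25→3.25]: (288.1+322.0)/2 × 1 = 305.05
  [3.25→4.75]: (322.0+329.8)/2 × 1.5 = 488.85
  [4.75→8.75]: (329.8+271.6)/2 × 4 = 1202.8
  Sum = 2370.7875 µg/L·h
Tail: C_last/k_e = 271.6/0.074 = 3670.270
AUC_0→∞ (oral solution) = 2370.7875 + 3670.270 = 6041.0575 µg/L·h
F = (AUC_ev/D_ev)/(AUC_iv/D_iv) = (6041.0575/600)/(2010/150) = 10.0684/13.4 = 0.7514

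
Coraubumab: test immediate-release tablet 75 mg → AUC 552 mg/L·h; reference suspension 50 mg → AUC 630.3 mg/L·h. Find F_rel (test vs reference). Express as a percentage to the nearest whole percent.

F_rel = (AUC_test/D_test) / (AUC_ref/D_ref)
      = (552/75) / (630.3/50)
      = 7.36 / 12.606 = 0.5838 = 58.38%

F_rel = 58%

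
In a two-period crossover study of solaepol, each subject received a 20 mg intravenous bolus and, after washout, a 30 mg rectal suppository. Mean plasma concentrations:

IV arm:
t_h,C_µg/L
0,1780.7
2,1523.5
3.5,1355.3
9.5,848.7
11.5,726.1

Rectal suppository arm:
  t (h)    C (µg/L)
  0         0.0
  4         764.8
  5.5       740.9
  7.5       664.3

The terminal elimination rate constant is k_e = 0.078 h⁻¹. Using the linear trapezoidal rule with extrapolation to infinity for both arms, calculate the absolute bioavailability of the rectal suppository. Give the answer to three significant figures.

Trapezoidal AUC_0→11.5 (IV):
  [0→2]: (1780.7+1523.5)/2 × 2 = 3304.2
  [2→3.5]: (1523.5+1355.3)/2 × 1.5 = 2159.1
  [3.5→9.5]: (1355.3+848.7)/2 × 6 = 6612.0
  [9.5→11.5]: (848.7+726.1)/2 × 2 = 1574.8
  Sum = 13650.1 µg/L·h
IV tail: 726.1/0.078 = 9308.974; AUC_iv,0→∞ = 13650.1 + 9308.974 = 22959.074 µg/L·h
Trapezoidal AUC_0→7.5 (rectal suppository):
  [0→4]: (0.0+764.8)/2 × 4 = 1529.6
  [4→5.5]: (764.8+740.9)/2 × 1.5 = 1129.275
  [5.5→7.5]: (740.9+664.3)/2 × 2 = 1405.2
  Sum = 4064.075 µg/L·h
rectal suppository tail: 664.3/0.078 = 8516.667; AUC_ev,0→∞ = 4064.075 + 8516.667 = 12580.742 µg/L·h
F = (AUC_ev/D_ev)/(AUC_iv/D_iv) = (12580.742/30)/(22959.074/20) = 419.358/1147.9537 = 0.3653

F = 0.365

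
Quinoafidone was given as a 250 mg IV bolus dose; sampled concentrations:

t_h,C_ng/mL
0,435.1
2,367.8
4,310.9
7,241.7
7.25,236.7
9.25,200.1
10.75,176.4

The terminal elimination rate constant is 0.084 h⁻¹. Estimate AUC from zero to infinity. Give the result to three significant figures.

AUC = 5190 ng/mL·h

Trapezoidal AUC_0→10.75:
  [0→2]: (435.1+367.8)/2 × 2 = 802.9
  [2→4]: (367.8+310.9)/2 × 2 = 678.7
  [4→7]: (310.9+241.7)/2 × 3 = 828.9
  [7→7.25]: (241.7+236.7)/2 × 0.25 = 59.8
  [7.25→9.25]: (236.7+200.1)/2 × 2 = 436.8
  [9.25→10.75]: (200.1+176.4)/2 × 1.5 = 282.375
  Sum = 3089.475 ng/mL·h
Extrapolated tail: C_last / k_e = 176.4 / 0.084 = 2100.000
AUC_0→∞ = 3089.475 + 2100.000 = 5189.475 ng/mL·h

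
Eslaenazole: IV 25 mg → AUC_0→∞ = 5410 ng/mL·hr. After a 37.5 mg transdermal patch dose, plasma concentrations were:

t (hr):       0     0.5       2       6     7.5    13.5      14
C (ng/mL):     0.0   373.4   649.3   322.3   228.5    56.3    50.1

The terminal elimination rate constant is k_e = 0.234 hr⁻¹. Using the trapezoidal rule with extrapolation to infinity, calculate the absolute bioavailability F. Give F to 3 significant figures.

F = 0.531

Trapezoidal AUC_0→14 (transdermal patch):
  [0→0.5]: (0.0+373.4)/2 × 0.5 = 93.35
  [0.5→2]: (373.4+649.3)/2 × 1.5 = 767.025
  [2→6]: (649.3+322.3)/2 × 4 = 1943.2
  [6→7.5]: (322.3+228.5)/2 × 1.5 = 413.1
  [7.5→13.5]: (228.5+56.3)/2 × 6 = 854.4
  [13.5→14]: (56.3+50.1)/2 × 0.5 = 26.6
  Sum = 4097.675 ng/mL·hr
Tail: C_last/k_e = 50.1/0.234 = 214.103
AUC_0→∞ (transdermal patch) = 4097.675 + 214.103 = 4311.778 ng/mL·hr
F = (AUC_ev/D_ev)/(AUC_iv/D_iv) = (4311.778/37.5)/(5410/25) = 114.981/216.4 = 0.5313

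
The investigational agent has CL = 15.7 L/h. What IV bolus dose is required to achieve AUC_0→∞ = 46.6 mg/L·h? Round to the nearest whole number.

Dose_iv = CL × AUC_0→∞
     = 15.7 × 46.6 = 731.62 mg

Dose = 732 mg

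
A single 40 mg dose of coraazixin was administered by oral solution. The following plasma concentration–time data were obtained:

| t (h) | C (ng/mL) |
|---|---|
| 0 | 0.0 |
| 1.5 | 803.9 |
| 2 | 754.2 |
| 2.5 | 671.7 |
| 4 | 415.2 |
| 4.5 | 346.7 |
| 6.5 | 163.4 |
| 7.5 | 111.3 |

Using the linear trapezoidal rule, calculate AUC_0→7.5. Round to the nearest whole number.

AUC = 3002 ng/mL·h

Trapezoidal AUC_0→7.5:
  [0→1.5]: (0.0+803.9)/2 × 1.5 = 602.925
  [1.5→2]: (803.9+754.2)/2 × 0.5 = 389.525
  [2→2.5]: (754.2+671.7)/2 × 0.5 = 356.475
  [2.5→4]: (671.7+415.2)/2 × 1.5 = 815.175
  [4→4.5]: (415.2+346.7)/2 × 0.5 = 190.475
  [4.5→6.5]: (346.7+163.4)/2 × 2 = 510.1
  [6.5→7.5]: (163.4+111.3)/2 × 1 = 137.35
  Sum = 3002.025 ng/mL·h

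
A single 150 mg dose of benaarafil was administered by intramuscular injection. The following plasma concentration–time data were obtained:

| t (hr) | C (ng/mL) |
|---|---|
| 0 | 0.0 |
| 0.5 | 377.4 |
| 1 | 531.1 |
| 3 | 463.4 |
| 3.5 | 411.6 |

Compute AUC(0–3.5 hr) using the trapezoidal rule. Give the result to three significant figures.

AUC = 1530 ng/mL·hr

Trapezoidal AUC_0→3.5:
  [0→0.5]: (0.0+377.4)/2 × 0.5 = 94.35
  [0.5→1]: (377.4+531.1)/2 × 0.5 = 227.125
  [1→3]: (531.1+463.4)/2 × 2 = 994.5
  [3→3.5]: (463.4+411.6)/2 × 0.5 = 218.75
  Sum = 1534.725 ng/mL·hr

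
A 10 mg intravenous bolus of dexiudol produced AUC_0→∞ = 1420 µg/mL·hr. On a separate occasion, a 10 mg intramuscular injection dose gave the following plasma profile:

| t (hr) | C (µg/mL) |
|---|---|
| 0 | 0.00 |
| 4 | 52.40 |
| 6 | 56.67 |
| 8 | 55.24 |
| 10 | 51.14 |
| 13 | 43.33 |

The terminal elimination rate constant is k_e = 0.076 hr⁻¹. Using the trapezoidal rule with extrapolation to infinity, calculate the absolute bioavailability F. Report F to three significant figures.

Trapezoidal AUC_0→13 (intramuscular injection):
  [0→4]: (0.00+52.40)/2 × 4 = 104.8
  [4→6]: (52.40+56.67)/2 × 2 = 109.07
  [6→8]: (56.67+55.24)/2 × 2 = 111.91
  [8→10]: (55.24+51.14)/2 × 2 = 106.38
  [10→13]: (51.14+43.33)/2 × 3 = 141.705
  Sum = 573.865 µg/mL·hr
Tail: C_last/k_e = 43.33/0.076 = 570.132
AUC_0→∞ (intramuscular injection) = 573.865 + 570.132 = 1143.997 µg/mL·hr
F = (AUC_ev/D_ev)/(AUC_iv/D_iv) = (1143.997/10)/(1420/10) = 114.3997/142 = 0.8056

F = 0.806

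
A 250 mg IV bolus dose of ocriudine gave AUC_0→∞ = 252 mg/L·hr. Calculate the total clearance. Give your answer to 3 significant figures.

CL = Dose_iv / AUC_0→∞
   = 250 / 252 = 0.992063 L/hr

CL = 0.992 L/hr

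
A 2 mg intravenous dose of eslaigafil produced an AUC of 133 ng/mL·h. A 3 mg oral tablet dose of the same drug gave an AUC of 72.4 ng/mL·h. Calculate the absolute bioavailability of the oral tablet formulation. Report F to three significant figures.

F = 0.363

F = (AUC_ev / D_ev) / (AUC_iv / D_iv)
  = (72.4/3) / (133/2)
  = 24.1333 / 66.5 = 0.3629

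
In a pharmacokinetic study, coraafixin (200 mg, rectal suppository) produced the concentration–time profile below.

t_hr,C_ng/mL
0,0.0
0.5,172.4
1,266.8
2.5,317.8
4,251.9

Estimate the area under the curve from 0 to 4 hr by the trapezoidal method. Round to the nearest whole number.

Trapezoidal AUC_0→4:
  [0→0.5]: (0.0+172.4)/2 × 0.5 = 43.1
  [0.5→1]: (172.4+266.8)/2 × 0.5 = 109.8
  [1→2.5]: (266.8+317.8)/2 × 1.5 = 438.45
  [2.5→4]: (317.8+251.9)/2 × 1.5 = 427.275
  Sum = 1018.625 ng/mL·hr

AUC = 1019 ng/mL·hr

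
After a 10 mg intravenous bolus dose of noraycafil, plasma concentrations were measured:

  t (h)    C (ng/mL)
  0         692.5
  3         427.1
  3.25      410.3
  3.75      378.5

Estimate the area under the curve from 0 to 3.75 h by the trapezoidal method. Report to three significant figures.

AUC = 1980 ng/mL·h

Trapezoidal AUC_0→3.75:
  [0→3]: (692.5+427.1)/2 × 3 = 1679.4
  [3→3.25]: (427.1+410.3)/2 × 0.25 = 104.675
  [3.25→3.75]: (410.3+378.5)/2 × 0.5 = 197.2
  Sum = 1981.275 ng/mL·h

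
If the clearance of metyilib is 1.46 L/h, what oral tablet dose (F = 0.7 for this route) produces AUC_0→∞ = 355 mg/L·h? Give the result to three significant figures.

Dose = CL × AUC_0→∞ / F
     = 1.46 × 355 / 0.7 = 740.429 mg

Dose = 740 mg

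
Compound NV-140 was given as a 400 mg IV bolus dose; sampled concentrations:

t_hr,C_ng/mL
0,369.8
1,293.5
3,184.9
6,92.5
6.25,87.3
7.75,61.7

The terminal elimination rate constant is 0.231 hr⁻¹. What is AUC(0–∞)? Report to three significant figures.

Trapezoidal AUC_0→7.75:
  [0→1]: (369.8+293.5)/2 × 1 = 331.65
  [1→3]: (293.5+184.9)/2 × 2 = 478.4
  [3→6]: (184.9+92.5)/2 × 3 = 416.1
  [6→6.25]: (92.5+87.3)/2 × 0.25 = 22.475
  [6.25→7.75]: (87.3+61.7)/2 × 1.5 = 111.75
  Sum = 1360.375 ng/mL·hr
Extrapolated tail: C_last / k_e = 61.7 / 0.231 = 267.100
AUC_0→∞ = 1360.375 + 267.100 = 1627.475 ng/mL·hr

AUC = 1630 ng/mL·hr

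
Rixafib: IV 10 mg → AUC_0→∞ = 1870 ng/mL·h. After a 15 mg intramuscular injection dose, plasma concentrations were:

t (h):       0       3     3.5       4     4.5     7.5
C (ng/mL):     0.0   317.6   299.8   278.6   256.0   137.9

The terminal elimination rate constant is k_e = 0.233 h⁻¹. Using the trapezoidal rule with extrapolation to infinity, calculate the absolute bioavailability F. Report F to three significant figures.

F = 0.746

Trapezoidal AUC_0→7.5 (intramuscular injection):
  [0→3]: (0.0+317.6)/2 × 3 = 476.4
  [3→3.5]: (317.6+299.8)/2 × 0.5 = 154.35
  [3.5→4]: (299.8+278.6)/2 × 0.5 = 144.6
  [4→4.5]: (278.6+256.0)/2 × 0.5 = 133.65
  [4.5→7.5]: (256.0+137.9)/2 × 3 = 590.85
  Sum = 1499.85 ng/mL·h
Tail: C_last/k_e = 137.9/0.233 = 591.845
AUC_0→∞ (intramuscular injection) = 1499.85 + 591.845 = 2091.695 ng/mL·h
F = (AUC_ev/D_ev)/(AUC_iv/D_iv) = (2091.695/15)/(1870/10) = 139.446/187 = 0.7457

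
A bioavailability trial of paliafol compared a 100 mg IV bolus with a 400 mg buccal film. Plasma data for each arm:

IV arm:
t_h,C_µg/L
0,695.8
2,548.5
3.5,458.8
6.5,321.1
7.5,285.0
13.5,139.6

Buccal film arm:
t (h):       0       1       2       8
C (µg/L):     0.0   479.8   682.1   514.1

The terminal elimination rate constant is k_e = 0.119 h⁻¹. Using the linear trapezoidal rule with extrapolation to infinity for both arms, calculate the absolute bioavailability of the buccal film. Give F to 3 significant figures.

F = 0.369

Trapezoidal AUC_0→13.5 (IV):
  [0→2]: (695.8+548.5)/2 × 2 = 1244.3
  [2→3.5]: (548.5+458.8)/2 × 1.5 = 755.475
  [3.5→6.5]: (458.8+321.1)/2 × 3 = 1169.85
  [6.5→7.5]: (321.1+285.0)/2 × 1 = 303.05
  [7.5→13.5]: (285.0+139.6)/2 × 6 = 1273.8
  Sum = 4746.475 µg/L·h
IV tail: 139.6/0.119 = 1173.109; AUC_iv,0→∞ = 4746.475 + 1173.109 = 5919.584 µg/L·h
Trapezoidal AUC_0→8 (buccal film):
  [0→1]: (0.0+479.8)/2 × 1 = 239.9
  [1→2]: (479.8+682.1)/2 × 1 = 580.95
  [2→8]: (682.1+514.1)/2 × 6 = 3588.6
  Sum = 4409.45 µg/L·h
buccal film tail: 514.1/0.119 = 4320.168; AUC_ev,0→∞ = 4409.45 + 4320.168 = 8729.618 µg/L·h
F = (AUC_ev/D_ev)/(AUC_iv/D_iv) = (8729.618/400)/(5919.584/100) = 21.824045/59.19584 = 0.3687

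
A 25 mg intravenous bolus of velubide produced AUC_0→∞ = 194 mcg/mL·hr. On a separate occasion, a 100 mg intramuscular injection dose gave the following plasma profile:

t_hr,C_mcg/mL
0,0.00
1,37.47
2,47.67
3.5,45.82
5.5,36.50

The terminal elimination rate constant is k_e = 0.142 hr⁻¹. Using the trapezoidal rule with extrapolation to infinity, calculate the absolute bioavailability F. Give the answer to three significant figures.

F = 0.607

Trapezoidal AUC_0→5.5 (intramuscular injection):
  [0→1]: (0.00+37.47)/2 × 1 = 18.735
  [1→2]: (37.47+47.67)/2 × 1 = 42.57
  [2→3.5]: (47.67+45.82)/2 × 1.5 = 70.1175
  [3.5→5.5]: (45.82+36.50)/2 × 2 = 82.32
  Sum = 213.7425 mcg/mL·hr
Tail: C_last/k_e = 36.50/0.142 = 257.042
AUC_0→∞ (intramuscular injection) = 213.7425 + 257.042 = 470.7845 mcg/mL·hr
F = (AUC_ev/D_ev)/(AUC_iv/D_iv) = (470.7845/100)/(194/25) = 4.707845/7.76 = 0.6067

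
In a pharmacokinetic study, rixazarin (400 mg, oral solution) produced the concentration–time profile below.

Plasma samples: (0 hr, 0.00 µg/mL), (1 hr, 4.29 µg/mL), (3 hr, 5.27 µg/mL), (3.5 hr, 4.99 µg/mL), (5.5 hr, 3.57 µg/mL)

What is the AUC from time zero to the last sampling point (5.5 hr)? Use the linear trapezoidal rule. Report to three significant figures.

AUC = 22.8 µg/mL·hr

Trapezoidal AUC_0→5.5:
  [0→1]: (0.00+4.29)/2 × 1 = 2.145
  [1→3]: (4.29+5.27)/2 × 2 = 9.56
  [3→3.5]: (5.27+4.99)/2 × 0.5 = 2.565
  [3.5→5.5]: (4.99+3.57)/2 × 2 = 8.56
  Sum = 22.83 µg/mL·hr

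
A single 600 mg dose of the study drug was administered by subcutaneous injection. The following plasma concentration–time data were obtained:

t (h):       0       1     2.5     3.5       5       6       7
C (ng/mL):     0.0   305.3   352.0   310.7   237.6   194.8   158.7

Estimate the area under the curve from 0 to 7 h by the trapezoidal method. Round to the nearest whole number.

AUC = 1781 ng/mL·h

Trapezoidal AUC_0→7:
  [0→1]: (0.0+305.3)/2 × 1 = 152.65
  [1→2.5]: (305.3+352.0)/2 × 1.5 = 492.975
  [2.5→3.5]: (352.0+310.7)/2 × 1 = 331.35
  [3.5→5]: (310.7+237.6)/2 × 1.5 = 411.225
  [5→6]: (237.6+194.8)/2 × 1 = 216.2
  [6→7]: (194.8+158.7)/2 × 1 = 176.75
  Sum = 1781.15 ng/mL·h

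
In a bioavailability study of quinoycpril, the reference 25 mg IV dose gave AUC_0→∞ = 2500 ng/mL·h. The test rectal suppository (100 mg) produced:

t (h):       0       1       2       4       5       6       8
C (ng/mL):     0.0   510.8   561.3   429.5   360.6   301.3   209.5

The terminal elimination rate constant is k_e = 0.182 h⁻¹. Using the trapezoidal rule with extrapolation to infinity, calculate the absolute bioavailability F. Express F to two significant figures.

F = 0.42

Trapezoidal AUC_0→8 (rectal suppository):
  [0→1]: (0.0+510.8)/2 × 1 = 255.4
  [1→2]: (510.8+561.3)/2 × 1 = 536.05
  [2→4]: (561.3+429.5)/2 × 2 = 990.8
  [4→5]: (429.5+360.6)/2 × 1 = 395.05
  [5→6]: (360.6+301.3)/2 × 1 = 330.95
  [6→8]: (301.3+209.5)/2 × 2 = 510.8
  Sum = 3019.05 ng/mL·h
Tail: C_last/k_e = 209.5/0.182 = 1151.099
AUC_0→∞ (rectal suppository) = 3019.05 + 1151.099 = 4170.149 ng/mL·h
F = (AUC_ev/D_ev)/(AUC_iv/D_iv) = (4170.149/100)/(2500/25) = 41.70149/100 = 0.4170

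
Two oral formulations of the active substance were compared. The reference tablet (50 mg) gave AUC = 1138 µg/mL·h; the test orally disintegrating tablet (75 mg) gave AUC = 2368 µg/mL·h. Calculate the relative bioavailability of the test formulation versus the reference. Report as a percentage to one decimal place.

F_rel = (AUC_test/D_test) / (AUC_ref/D_ref)
      = (2368/75) / (1138/50)
      = 31.5733 / 22.76 = 1.3872 = 138.72%

F_rel = 138.7%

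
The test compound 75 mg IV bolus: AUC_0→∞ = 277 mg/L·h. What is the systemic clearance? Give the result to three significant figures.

CL = 0.271 L/h

CL = Dose_iv / AUC_0→∞
   = 75 / 277 = 0.270758 L/h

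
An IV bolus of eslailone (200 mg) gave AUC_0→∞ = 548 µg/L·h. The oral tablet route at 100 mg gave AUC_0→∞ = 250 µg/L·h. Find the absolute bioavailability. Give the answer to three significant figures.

F = (AUC_ev / D_ev) / (AUC_iv / D_iv)
  = (250/100) / (548/200)
  = 2.5 / 2.74 = 0.9124

F = 0.912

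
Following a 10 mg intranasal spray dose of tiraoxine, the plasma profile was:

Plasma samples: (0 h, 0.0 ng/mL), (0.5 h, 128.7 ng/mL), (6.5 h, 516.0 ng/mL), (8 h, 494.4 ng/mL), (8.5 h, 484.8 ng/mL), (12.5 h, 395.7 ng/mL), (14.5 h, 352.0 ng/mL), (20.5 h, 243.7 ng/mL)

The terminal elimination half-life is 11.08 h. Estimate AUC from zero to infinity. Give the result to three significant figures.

AUC = 11200 ng/mL·h

Trapezoidal AUC_0→20.5:
  [0→0.5]: (0.0+128.7)/2 × 0.5 = 32.175
  [0.5→6.5]: (128.7+516.0)/2 × 6 = 1934.1
  [6.5→8]: (516.0+494.4)/2 × 1.5 = 757.8
  [8→8.5]: (494.4+484.8)/2 × 0.5 = 244.8
  [8.5→12.5]: (484.8+395.7)/2 × 4 = 1761.0
  [12.5→14.5]: (395.7+352.0)/2 × 2 = 747.7
  [14.5→20.5]: (352.0+243.7)/2 × 6 = 1787.1
  Sum = 7264.675 ng/mL·h
k_e = ln2 / t½ = 0.693147 / 11.08 = 0.0626 h^-1
Extrapolated tail: C_last / k_e = 243.7 / 0.0626 = 3892.971
AUC_0→∞ = 7264.675 + 3892.971 = 11157.646 ng/mL·h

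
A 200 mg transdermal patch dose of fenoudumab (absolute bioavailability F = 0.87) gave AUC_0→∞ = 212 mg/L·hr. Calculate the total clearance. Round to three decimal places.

CL = F × Dose / AUC_0→∞
   = 0.87 × 200 / 212 = 0.820755 L/hr

CL = 0.821 L/hr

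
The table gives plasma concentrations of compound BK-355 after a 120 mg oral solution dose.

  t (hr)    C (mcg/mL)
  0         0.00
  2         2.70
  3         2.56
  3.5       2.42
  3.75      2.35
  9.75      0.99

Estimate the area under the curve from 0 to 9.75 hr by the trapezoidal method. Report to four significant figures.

Trapezoidal AUC_0→9.75:
  [0→2]: (0.00+2.70)/2 × 2 = 2.7
  [2→3]: (2.70+2.56)/2 × 1 = 2.63
  [3→3.5]: (2.56+2.42)/2 × 0.5 = 1.245
  [3.5→3.75]: (2.42+2.35)/2 × 0.25 = 0.59625
  [3.75→9.75]: (2.35+0.99)/2 × 6 = 10.02
  Sum = 17.19125 mcg/mL·hr

AUC = 17.19 mcg/mL·hr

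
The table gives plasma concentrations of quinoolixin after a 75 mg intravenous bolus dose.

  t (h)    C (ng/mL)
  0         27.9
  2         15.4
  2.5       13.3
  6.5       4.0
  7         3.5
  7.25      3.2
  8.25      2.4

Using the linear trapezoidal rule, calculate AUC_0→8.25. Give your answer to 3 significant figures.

Trapezoidal AUC_0→8.25:
  [0→2]: (27.9+15.4)/2 × 2 = 43.3
  [2→2.5]: (15.4+13.3)/2 × 0.5 = 7.175
  [2.5→6.5]: (13.3+4.0)/2 × 4 = 34.6
  [6.5→7]: (4.0+3.5)/2 × 0.5 = 1.875
  [7→7.25]: (3.5+3.2)/2 × 0.25 = 0.8375
  [7.25→8.25]: (3.2+2.4)/2 × 1 = 2.8
  Sum = 90.5875 ng/mL·h

AUC = 90.6 ng/mL·h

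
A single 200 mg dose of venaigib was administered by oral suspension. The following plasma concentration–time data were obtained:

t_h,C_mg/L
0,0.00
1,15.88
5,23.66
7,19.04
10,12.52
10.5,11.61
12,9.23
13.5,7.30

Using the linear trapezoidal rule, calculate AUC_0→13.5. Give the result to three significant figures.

AUC = 211 mg/L·h

Trapezoidal AUC_0→13.5:
  [0→1]: (0.00+15.88)/2 × 1 = 7.94
  [1→5]: (15.88+23.66)/2 × 4 = 79.08
  [5→7]: (23.66+19.04)/2 × 2 = 42.7
  [7→10]: (19.04+12.52)/2 × 3 = 47.34
  [10→10.5]: (12.52+11.61)/2 × 0.5 = 6.0325
  [10.5→12]: (11.61+9.23)/2 × 1.5 = 15.63
  [12→13.5]: (9.23+7.30)/2 × 1.5 = 12.3975
  Sum = 211.12 mg/L·h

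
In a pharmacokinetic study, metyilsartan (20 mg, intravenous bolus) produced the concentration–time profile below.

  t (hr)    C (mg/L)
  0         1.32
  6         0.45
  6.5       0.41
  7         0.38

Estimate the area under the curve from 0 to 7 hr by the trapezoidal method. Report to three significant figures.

Trapezoidal AUC_0→7:
  [0→6]: (1.32+0.45)/2 × 6 = 5.31
  [6→6.5]: (0.45+0.41)/2 × 0.5 = 0.215
  [6.5→7]: (0.41+0.38)/2 × 0.5 = 0.1975
  Sum = 5.7225 mg/L·hr

AUC = 5.72 mg/L·hr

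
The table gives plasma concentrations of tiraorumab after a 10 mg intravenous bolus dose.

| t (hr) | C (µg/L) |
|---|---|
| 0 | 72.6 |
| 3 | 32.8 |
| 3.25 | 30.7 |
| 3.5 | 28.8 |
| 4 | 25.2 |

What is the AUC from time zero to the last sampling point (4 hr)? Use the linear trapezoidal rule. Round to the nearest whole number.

AUC = 187 µg/L·hr

Trapezoidal AUC_0→4:
  [0→3]: (72.6+32.8)/2 × 3 = 158.1
  [3→3.25]: (32.8+30.7)/2 × 0.25 = 7.9375
  [3.25→3.5]: (30.7+28.8)/2 × 0.25 = 7.4375
  [3.5→4]: (28.8+25.2)/2 × 0.5 = 13.5
  Sum = 186.975 µg/L·hr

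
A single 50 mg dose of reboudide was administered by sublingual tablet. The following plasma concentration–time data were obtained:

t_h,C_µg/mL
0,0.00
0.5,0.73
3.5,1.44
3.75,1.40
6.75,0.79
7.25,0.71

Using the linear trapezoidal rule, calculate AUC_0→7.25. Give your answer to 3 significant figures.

Trapezoidal AUC_0→7.25:
  [0→0.5]: (0.00+0.73)/2 × 0.5 = 0.1825
  [0.5→3.5]: (0.73+1.44)/2 × 3 = 3.255
  [3.5→3.75]: (1.44+1.40)/2 × 0.25 = 0.355
  [3.75→6.75]: (1.40+0.79)/2 × 3 = 3.285
  [6.75→7.25]: (0.79+0.71)/2 × 0.5 = 0.375
  Sum = 7.4525 µg/mL·h

AUC = 7.45 µg/mL·h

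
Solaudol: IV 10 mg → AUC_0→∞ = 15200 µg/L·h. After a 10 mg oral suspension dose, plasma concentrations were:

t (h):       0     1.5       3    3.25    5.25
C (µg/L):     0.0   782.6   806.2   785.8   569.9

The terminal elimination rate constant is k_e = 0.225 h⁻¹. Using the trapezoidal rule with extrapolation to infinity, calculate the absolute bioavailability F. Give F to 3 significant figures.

F = 0.386

Trapezoidal AUC_0→5.25 (oral suspension):
  [0→1.5]: (0.0+782.6)/2 × 1.5 = 586.95
  [1.5→3]: (782.6+806.2)/2 × 1.5 = 1191.6
  [3→3.25]: (806.2+785.8)/2 × 0.25 = 199.0
  [3.25→5.25]: (785.8+569.9)/2 × 2 = 1355.7
  Sum = 3333.25 µg/L·h
Tail: C_last/k_e = 569.9/0.225 = 2532.889
AUC_0→∞ (oral suspension) = 3333.25 + 2532.889 = 5866.139 µg/L·h
F = (AUC_ev/D_ev)/(AUC_iv/D_iv) = (5866.139/10)/(15200/10) = 586.6139/1520 = 0.3859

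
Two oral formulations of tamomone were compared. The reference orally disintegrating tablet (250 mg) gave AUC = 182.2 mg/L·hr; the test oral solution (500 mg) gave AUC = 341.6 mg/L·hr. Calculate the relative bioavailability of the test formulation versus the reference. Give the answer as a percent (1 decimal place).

F_rel = 93.7%

F_rel = (AUC_test/D_test) / (AUC_ref/D_ref)
      = (341.6/500) / (182.2/250)
      = 0.6832 / 0.7288 = 0.9374 = 93.74%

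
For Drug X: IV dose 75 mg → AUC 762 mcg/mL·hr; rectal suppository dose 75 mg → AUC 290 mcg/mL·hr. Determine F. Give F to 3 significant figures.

F = 0.381

F = (AUC_ev / D_ev) / (AUC_iv / D_iv)
  = (290/75) / (762/75)
  = 3.86667 / 10.16 = 0.3806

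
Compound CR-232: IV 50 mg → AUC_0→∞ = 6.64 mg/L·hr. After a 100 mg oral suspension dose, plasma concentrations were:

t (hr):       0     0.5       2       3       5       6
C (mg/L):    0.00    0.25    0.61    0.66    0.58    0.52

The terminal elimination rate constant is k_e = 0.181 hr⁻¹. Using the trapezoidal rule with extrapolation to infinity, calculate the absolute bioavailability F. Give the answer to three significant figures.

F = 0.452

Trapezoidal AUC_0→6 (oral suspension):
  [0→0.5]: (0.00+0.25)/2 × 0.5 = 0.0625
  [0.5→2]: (0.25+0.61)/2 × 1.5 = 0.645
  [2→3]: (0.61+0.66)/2 × 1 = 0.635
  [3→5]: (0.66+0.58)/2 × 2 = 1.24
  [5→6]: (0.58+0.52)/2 × 1 = 0.55
  Sum = 3.1325 mg/L·hr
Tail: C_last/k_e = 0.52/0.181 = 2.873
AUC_0→∞ (oral suspension) = 3.1325 + 2.873 = 6.0055 mg/L·hr
F = (AUC_ev/D_ev)/(AUC_iv/D_iv) = (6.0055/100)/(6.64/50) = 0.060055/0.1328 = 0.4522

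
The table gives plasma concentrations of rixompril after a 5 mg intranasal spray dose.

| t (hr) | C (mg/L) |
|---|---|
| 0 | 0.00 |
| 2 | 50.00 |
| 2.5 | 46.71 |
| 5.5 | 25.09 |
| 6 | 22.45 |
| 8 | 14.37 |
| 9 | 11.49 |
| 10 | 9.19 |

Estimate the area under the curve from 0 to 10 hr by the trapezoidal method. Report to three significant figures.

AUC = 254 mg/L·hr

Trapezoidal AUC_0→10:
  [0→2]: (0.00+50.00)/2 × 2 = 50.0
  [2→2.5]: (50.00+46.71)/2 × 0.5 = 24.1775
  [2.5→5.5]: (46.71+25.09)/2 × 3 = 107.7
  [5.5→6]: (25.09+22.45)/2 × 0.5 = 11.885
  [6→8]: (22.45+14.37)/2 × 2 = 36.82
  [8→9]: (14.37+11.49)/2 × 1 = 12.93
  [9→10]: (11.49+9.19)/2 × 1 = 10.34
  Sum = 253.8525 mg/L·hr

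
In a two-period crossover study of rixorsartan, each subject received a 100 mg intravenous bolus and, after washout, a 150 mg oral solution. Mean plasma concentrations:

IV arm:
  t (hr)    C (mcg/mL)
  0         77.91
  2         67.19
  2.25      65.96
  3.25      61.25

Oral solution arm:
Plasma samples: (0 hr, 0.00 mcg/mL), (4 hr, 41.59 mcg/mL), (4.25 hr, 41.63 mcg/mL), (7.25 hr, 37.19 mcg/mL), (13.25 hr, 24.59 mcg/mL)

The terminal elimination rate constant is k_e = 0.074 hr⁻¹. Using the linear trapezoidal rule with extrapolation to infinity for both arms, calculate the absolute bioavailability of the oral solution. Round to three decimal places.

Trapezoidal AUC_0→3.25 (IV):
  [0→2]: (77.91+67.19)/2 × 2 = 145.1
  [2→2.25]: (67.19+65.96)/2 × 0.25 = 16.64375
  [2.25→3.25]: (65.96+61.25)/2 × 1 = 63.605
  Sum = 225.34875 mcg/mL·hr
IV tail: 61.25/0.074 = 827.703; AUC_iv,0→∞ = 225.34875 + 827.703 = 1053.05175 mcg/mL·hr
Trapezoidal AUC_0→13.25 (oral solution):
  [0→4]: (0.00+41.59)/2 × 4 = 83.18
  [4→4.25]: (41.59+41.63)/2 × 0.25 = 10.4025
  [4.25→7.25]: (41.63+37.19)/2 × 3 = 118.23
  [7.25→13.25]: (37.19+24.59)/2 × 6 = 185.34
  Sum = 397.1525 mcg/mL·hr
oral solution tail: 24.59/0.074 = 332.297; AUC_ev,0→∞ = 397.1525 + 332.297 = 729.4495 mcg/mL·hr
F = (AUC_ev/D_ev)/(AUC_iv/D_iv) = (729.4495/150)/(1053.05175/100) = 4.863/10.5305 = 0.4618

F = 0.462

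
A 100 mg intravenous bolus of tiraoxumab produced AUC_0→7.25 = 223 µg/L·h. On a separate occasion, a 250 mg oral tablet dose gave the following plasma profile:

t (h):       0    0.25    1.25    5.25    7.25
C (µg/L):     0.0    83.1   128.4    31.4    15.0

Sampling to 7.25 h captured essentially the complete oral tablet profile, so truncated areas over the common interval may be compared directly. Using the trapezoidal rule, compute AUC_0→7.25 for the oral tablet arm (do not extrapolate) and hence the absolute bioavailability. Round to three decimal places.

Trapezoidal AUC_0→7.25 (oral tablet):
  [0→0.25]: (0.0+83.1)/2 × 0.25 = 10.3875
  [0.25→1.25]: (83.1+128.4)/2 × 1 = 105.75
  [1.25→5.25]: (128.4+31.4)/2 × 4 = 319.6
  [5.25→7.25]: (31.4+15.0)/2 × 2 = 46.4
  Sum = 482.1375 µg/L·h
F = (AUC_ev/D_ev)/(AUC_iv/D_iv) = (482.1375/250)/(223/100) = 1.92855/2.23 = 0.8648

F = 0.865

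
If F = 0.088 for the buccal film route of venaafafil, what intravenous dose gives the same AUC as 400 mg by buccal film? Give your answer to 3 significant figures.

Systemic exposure from an extravascular dose = F × D_ev, so the equivalent IV dose is F × D_ev.
D_iv = F × D_ev = 0.088 × 400 = 35.2 mg

D_iv = 35.2 mg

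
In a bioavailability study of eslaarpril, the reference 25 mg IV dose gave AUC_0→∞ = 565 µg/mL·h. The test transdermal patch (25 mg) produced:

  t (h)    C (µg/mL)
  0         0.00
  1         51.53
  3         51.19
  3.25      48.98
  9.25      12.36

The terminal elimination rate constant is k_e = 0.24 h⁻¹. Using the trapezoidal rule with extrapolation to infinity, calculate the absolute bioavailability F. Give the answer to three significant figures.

Trapezoidal AUC_0→9.25 (transdermal patch):
  [0→1]: (0.00+51.53)/2 × 1 = 25.765
  [1→3]: (51.53+51.19)/2 × 2 = 102.72
  [3→3.25]: (51.19+48.98)/2 × 0.25 = 12.52125
  [3.25→9.25]: (48.98+12.36)/2 × 6 = 184.02
  Sum = 325.02625 µg/mL·h
Tail: C_last/k_e = 12.36/0.24 = 51.500
AUC_0→∞ (transdermal patch) = 325.02625 + 51.500 = 376.52625 µg/mL·h
F = (AUC_ev/D_ev)/(AUC_iv/D_iv) = (376.52625/25)/(565/25) = 15.06105/22.6 = 0.6664

F = 0.666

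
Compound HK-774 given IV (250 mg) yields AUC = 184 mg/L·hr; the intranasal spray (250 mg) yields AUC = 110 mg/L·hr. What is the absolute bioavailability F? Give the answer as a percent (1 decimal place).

F = (AUC_ev / D_ev) / (AUC_iv / D_iv)
  = (110/250) / (184/250)
  = 0.44 / 0.736 = 0.5978
  = 59.78%

F = 59.8%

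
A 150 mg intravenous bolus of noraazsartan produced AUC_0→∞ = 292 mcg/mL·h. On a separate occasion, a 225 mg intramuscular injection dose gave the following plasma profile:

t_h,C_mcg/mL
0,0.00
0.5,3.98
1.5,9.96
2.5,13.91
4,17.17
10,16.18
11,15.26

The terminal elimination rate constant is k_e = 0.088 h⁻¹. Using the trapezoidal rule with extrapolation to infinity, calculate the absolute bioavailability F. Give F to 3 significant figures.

Trapezoidal AUC_0→11 (intramuscular injection):
  [0→0.5]: (0.00+3.98)/2 × 0.5 = 0.995
  [0.5→1.5]: (3.98+9.96)/2 × 1 = 6.97
  [1.5→2.5]: (9.96+13.91)/2 × 1 = 11.935
  [2.5→4]: (13.91+17.17)/2 × 1.5 = 23.31
  [4→10]: (17.17+16.18)/2 × 6 = 100.05
  [10→11]: (16.18+15.26)/2 × 1 = 15.72
  Sum = 158.98 mcg/mL·h
Tail: C_last/k_e = 15.26/0.088 = 173.409
AUC_0→∞ (intramuscular injection) = 158.98 + 173.409 = 332.389 mcg/mL·h
F = (AUC_ev/D_ev)/(AUC_iv/D_iv) = (332.389/225)/(292/150) = 1.47728/1.94667 = 0.7589

F = 0.759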